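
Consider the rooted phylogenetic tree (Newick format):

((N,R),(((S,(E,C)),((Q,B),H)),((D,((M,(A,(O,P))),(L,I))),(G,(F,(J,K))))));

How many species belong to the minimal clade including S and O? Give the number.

The MRCA of S and O is the node subtending (((S,(E,C)),((Q,B),H)),((D,((M,(A,(O,P))),(L,I))),(G,(F,(J,K))))).
That clade contains 17 terminal taxa: A, B, C, D, E, F, G, H, I, J, K, L, M, O, P, Q, S.

17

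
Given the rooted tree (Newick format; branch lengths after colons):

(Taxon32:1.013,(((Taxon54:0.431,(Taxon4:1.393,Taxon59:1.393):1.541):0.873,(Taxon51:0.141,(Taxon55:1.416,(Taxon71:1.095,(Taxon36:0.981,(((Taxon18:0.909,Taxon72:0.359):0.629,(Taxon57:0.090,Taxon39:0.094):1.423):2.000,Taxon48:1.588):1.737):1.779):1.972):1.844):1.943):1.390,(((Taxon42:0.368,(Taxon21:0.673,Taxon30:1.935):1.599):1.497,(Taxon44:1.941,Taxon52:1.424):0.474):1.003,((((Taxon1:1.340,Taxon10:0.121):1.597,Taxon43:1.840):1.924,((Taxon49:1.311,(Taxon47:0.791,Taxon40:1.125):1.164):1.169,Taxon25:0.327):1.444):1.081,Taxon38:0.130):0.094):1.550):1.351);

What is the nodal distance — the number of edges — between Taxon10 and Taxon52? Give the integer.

8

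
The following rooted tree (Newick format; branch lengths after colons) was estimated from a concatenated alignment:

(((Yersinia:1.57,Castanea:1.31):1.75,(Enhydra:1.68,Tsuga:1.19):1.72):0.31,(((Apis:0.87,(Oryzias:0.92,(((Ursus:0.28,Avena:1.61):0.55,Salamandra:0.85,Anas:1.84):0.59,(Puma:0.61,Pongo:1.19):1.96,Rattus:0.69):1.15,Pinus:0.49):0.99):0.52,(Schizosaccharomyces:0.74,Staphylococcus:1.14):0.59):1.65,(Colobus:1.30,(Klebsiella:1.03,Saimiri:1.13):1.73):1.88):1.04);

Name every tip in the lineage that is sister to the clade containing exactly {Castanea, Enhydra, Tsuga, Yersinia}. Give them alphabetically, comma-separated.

Anas, Apis, Avena, Colobus, Klebsiella, Oryzias, Pinus, Pongo, Puma, Rattus, Saimiri, Salamandra, Schizosaccharomyces, Staphylococcus, Ursus

The clade containing exactly {Castanea, Enhydra, Tsuga, Yersinia} attaches directly to the root of the tree.
The other lineage descending from that same node — the sister group — is (((Apis,(Oryzias,(((Ursus,Avena),Salamandra,Anas),(Puma,Pongo),Rattus),Pinus)),(Schizosaccharomyces,Staphylococcus)),(Colobus,(Klebsiella,Saimiri))); its 15 tips in alphabetical order are the answer.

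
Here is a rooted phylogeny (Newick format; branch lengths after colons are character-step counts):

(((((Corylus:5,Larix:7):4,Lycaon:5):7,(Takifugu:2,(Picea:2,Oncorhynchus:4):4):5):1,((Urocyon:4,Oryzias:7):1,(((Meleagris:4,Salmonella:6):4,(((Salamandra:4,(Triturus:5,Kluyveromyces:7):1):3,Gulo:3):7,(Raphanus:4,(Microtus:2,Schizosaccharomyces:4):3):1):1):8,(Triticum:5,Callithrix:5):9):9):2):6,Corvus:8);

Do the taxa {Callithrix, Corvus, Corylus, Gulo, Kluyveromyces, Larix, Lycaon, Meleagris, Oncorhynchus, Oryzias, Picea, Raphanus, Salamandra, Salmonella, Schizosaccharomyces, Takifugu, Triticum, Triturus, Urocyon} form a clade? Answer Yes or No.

The MRCA of the listed taxa is the root, so the smallest clade containing them is the whole tree.
That clade also contains Microtus, which is not in the proposed group, so the group is not monophyletic.

No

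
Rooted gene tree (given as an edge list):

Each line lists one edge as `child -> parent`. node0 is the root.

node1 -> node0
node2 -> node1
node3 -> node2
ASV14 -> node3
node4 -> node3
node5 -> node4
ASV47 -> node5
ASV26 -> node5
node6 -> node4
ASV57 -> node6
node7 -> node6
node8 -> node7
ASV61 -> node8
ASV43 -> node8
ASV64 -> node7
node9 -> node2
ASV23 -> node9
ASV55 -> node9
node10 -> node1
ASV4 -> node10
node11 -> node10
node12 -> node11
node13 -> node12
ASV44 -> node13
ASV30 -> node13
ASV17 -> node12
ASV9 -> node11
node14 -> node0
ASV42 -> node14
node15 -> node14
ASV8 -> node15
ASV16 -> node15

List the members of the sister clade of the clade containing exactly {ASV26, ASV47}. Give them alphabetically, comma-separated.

The clade containing exactly {ASV26, ASV47} attaches to the tree at the node subtending ((ASV47,ASV26),(ASV57,((ASV61,ASV43),ASV64))).
The other lineage descending from that same node — the sister group — is (ASV57,((ASV61,ASV43),ASV64)); its 4 tips in alphabetical order are the answer.

ASV43, ASV57, ASV61, ASV64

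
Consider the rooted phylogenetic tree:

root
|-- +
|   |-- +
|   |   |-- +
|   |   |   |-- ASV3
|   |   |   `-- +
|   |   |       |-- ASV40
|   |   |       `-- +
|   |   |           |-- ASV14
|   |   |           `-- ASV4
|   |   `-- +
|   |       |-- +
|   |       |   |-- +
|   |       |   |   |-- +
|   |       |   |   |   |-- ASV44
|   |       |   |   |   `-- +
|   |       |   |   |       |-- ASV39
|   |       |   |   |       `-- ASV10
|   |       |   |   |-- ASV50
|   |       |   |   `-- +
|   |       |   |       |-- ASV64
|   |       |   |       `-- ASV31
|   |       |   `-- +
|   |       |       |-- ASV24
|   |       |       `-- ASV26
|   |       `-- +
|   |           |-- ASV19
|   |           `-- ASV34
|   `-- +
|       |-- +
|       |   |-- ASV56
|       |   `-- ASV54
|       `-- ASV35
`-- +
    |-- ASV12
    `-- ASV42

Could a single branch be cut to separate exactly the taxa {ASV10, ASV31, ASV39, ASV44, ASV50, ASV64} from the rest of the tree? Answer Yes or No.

Yes

The most recent common ancestor of these taxa subtends ((ASV44,(ASV39,ASV10)),ASV50,(ASV64,ASV31)).
That clade has exactly 6 tips — every listed taxon and nothing else — so the group is monophyletic.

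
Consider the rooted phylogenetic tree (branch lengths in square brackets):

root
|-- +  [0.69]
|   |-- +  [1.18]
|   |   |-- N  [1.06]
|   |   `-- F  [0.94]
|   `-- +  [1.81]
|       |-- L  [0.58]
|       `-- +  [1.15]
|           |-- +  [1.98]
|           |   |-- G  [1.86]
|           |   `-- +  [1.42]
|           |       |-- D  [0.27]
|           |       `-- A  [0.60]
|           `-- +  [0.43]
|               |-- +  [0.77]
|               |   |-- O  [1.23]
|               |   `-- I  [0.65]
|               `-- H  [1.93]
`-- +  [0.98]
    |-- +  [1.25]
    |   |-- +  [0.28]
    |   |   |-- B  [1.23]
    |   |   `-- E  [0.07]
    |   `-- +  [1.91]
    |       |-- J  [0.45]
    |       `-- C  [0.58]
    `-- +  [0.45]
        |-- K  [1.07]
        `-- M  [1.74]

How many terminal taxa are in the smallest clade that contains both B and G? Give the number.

The MRCA of B and G is the root, so the clade is the entire tree.
That clade contains 15 terminal taxa: A, B, C, D, E, F, G, H, I, J, K, L, M, N, O.

15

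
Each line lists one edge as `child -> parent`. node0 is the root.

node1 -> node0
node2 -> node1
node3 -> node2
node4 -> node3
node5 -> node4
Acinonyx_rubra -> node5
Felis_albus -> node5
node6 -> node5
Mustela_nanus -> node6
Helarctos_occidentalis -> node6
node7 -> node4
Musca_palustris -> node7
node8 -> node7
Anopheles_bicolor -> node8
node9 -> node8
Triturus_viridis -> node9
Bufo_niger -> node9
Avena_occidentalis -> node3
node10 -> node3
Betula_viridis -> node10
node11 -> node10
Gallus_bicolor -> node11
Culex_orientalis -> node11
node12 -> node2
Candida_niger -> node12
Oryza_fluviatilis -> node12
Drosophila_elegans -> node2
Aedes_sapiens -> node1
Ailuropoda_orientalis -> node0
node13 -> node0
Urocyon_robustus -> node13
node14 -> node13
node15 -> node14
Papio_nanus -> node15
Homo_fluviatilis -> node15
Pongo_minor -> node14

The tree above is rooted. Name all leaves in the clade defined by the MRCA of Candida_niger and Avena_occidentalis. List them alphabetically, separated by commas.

Tracing Candida_niger: it sits inside (Candida_niger,Oryza_fluviatilis).
Tracing Avena_occidentalis: it sits inside (((Acinonyx_rubra,Felis_albus,(Mustela_nanus,Helarctos_occidentalis)),(Musca_palustris,(Anopheles_bicolor,(Triturus_viridis,Bufo_niger)))),Avena_occidentalis,(Betula_viridis,(Gallus_bicolor,Culex_orientalis))).
The smallest clade enclosing both is ((((Acinonyx_rubra,Felis_albus,(Mustela_nanus,Helarctos_occidentalis)),(Musca_palustris,(Anopheles_bicolor,(Triturus_viridis,Bufo_niger)))),Avena_occidentalis,(Betula_viridis,(Gallus_bicolor,Culex_orientalis))),(Candida_niger,Oryza_fluviatilis),Drosophila_elegans); the answer is its 15 terminal taxa in alphabetical order.

Acinonyx_rubra, Anopheles_bicolor, Avena_occidentalis, Betula_viridis, Bufo_niger, Candida_niger, Culex_orientalis, Drosophila_elegans, Felis_albus, Gallus_bicolor, Helarctos_occidentalis, Musca_palustris, Mustela_nanus, Oryza_fluviatilis, Triturus_viridis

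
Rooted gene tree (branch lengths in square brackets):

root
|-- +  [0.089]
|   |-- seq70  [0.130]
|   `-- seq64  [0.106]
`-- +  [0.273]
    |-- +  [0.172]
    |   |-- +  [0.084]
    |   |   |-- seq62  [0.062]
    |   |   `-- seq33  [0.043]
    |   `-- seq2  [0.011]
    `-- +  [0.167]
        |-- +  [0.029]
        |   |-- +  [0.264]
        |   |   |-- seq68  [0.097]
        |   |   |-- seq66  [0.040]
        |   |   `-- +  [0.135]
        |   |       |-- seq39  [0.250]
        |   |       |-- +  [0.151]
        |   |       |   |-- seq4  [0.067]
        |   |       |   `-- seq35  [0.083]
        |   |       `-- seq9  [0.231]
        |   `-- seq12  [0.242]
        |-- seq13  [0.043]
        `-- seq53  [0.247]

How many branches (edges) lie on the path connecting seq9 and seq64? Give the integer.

8

The MRCA of seq9 and seq64 is the root of the tree.
From seq9 up to that node: 6 branches. From seq64 up to the same node: 2 branches. Total: 6 + 2 = 8.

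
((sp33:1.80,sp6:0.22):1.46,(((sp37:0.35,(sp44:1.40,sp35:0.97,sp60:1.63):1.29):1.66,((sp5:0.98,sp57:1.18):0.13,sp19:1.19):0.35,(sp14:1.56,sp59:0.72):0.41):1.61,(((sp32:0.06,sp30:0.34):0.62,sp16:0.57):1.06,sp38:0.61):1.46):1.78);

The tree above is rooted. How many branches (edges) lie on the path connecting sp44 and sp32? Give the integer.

8

The MRCA of sp44 and sp32 is the node subtending (((sp37,(sp44,sp35,sp60)),((sp5,sp57),sp19),(sp14,sp59)),(((sp32,sp30),sp16),sp38)).
From sp44 up to that node: 4 branches. From sp32 up to the same node: 4 branches. Total: 4 + 4 = 8.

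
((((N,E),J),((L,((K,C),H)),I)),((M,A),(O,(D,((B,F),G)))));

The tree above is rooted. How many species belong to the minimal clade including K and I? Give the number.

5

The MRCA of K and I is the node subtending ((L,((K,C),H)),I).
That clade contains 5 terminal taxa: C, H, I, K, L.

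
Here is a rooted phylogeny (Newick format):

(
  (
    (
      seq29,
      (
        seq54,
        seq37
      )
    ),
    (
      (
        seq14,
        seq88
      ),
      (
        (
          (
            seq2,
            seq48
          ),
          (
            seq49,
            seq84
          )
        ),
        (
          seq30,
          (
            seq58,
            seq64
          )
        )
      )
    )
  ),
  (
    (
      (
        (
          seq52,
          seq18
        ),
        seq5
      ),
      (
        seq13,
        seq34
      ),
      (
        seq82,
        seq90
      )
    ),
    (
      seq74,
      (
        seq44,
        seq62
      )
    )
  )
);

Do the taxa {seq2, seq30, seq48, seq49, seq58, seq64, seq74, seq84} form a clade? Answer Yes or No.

No

The MRCA of the listed taxa is the root, so the smallest clade containing them is the whole tree.
That clade also contains seq13, seq14, seq18, seq29, seq34, seq37, seq44, seq5, seq52, seq54, seq62, seq82, seq88, seq90, which are not in the proposed group, so the group is not monophyletic.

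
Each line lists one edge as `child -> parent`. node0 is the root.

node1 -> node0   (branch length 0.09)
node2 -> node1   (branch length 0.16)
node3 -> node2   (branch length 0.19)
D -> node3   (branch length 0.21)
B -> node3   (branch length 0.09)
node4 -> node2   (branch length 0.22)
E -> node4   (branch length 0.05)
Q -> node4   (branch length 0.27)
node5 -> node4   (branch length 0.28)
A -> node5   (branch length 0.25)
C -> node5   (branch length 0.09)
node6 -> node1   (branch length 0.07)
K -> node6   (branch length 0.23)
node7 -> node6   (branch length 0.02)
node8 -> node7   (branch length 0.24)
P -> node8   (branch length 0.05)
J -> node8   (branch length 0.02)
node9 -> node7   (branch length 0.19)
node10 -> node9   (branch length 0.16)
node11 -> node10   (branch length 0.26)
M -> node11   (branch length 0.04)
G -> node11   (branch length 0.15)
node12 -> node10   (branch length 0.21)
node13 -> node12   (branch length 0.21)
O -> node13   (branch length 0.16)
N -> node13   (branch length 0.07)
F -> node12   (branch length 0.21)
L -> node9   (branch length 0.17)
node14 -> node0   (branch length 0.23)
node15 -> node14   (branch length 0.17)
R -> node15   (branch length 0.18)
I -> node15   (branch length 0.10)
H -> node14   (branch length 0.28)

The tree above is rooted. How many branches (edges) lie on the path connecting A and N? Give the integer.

11

The MRCA of A and N is the node subtending (((D,B),(E,Q,(A,C))),(K,((P,J),(((M,G),((O,N),F)),L)))).
From A up to that node: 4 branches. From N up to the same node: 7 branches. Total: 4 + 7 = 11.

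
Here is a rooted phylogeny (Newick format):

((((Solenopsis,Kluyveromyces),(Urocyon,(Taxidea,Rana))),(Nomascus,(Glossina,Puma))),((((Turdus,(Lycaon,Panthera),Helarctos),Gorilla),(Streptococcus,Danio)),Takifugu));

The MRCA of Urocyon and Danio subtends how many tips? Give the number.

The MRCA of Urocyon and Danio is the root, so the clade is the entire tree.
That clade contains 16 terminal taxa: Danio, Glossina, Gorilla, Helarctos, Kluyveromyces, Lycaon, Nomascus, Panthera, Puma, Rana, Solenopsis, Streptococcus, Takifugu, Taxidea, Turdus, Urocyon.

16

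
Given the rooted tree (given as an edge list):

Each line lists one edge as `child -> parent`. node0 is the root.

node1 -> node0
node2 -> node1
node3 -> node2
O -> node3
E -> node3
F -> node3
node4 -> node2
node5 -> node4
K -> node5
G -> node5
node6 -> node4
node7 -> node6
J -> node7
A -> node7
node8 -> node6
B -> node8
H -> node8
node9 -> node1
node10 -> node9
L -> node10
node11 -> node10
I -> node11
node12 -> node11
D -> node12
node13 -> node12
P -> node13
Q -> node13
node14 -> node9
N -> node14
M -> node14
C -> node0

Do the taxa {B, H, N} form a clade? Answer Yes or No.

The MRCA of the listed taxa subtends (((O,E,F),((K,G),((J,A),(B,H)))),((L,(I,(D,(P,Q)))),(N,M))).
That clade also contains A, D, E, F, G, I, J, K, L, M, O, P, Q, which are not in the proposed group, so the group is not monophyletic.

No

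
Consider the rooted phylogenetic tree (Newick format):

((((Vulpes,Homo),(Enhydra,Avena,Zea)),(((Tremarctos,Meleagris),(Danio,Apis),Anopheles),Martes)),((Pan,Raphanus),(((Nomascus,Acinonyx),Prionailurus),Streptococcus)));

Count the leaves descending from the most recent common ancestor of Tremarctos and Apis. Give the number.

The MRCA of Tremarctos and Apis is the node subtending ((Tremarctos,Meleagris),(Danio,Apis),Anopheles).
That clade contains 5 terminal taxa: Anopheles, Apis, Danio, Meleagris, Tremarctos.

5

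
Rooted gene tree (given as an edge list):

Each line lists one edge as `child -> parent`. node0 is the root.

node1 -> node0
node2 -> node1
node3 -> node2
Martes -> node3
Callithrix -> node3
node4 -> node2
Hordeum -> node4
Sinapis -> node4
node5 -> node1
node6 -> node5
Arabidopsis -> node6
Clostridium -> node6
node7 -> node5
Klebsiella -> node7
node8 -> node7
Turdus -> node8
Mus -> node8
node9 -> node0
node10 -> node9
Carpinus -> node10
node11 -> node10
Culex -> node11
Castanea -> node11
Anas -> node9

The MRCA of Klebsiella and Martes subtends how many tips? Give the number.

The MRCA of Klebsiella and Martes is the node subtending (((Martes,Callithrix),(Hordeum,Sinapis)),((Arabidopsis,Clostridium),(Klebsiella,(Turdus,Mus)))).
That clade contains 9 terminal taxa: Arabidopsis, Callithrix, Clostridium, Hordeum, Klebsiella, Martes, Mus, Sinapis, Turdus.

9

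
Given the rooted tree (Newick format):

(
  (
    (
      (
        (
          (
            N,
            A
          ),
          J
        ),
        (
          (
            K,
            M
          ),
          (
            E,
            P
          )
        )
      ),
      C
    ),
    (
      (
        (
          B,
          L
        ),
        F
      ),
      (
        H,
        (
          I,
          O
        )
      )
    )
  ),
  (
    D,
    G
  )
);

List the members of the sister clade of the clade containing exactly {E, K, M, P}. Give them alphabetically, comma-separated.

The clade containing exactly {E, K, M, P} attaches to the tree at the node subtending (((N,A),J),((K,M),(E,P))).
The other lineage descending from that same node — the sister group — is ((N,A),J); its 3 tips in alphabetical order are the answer.

A, J, N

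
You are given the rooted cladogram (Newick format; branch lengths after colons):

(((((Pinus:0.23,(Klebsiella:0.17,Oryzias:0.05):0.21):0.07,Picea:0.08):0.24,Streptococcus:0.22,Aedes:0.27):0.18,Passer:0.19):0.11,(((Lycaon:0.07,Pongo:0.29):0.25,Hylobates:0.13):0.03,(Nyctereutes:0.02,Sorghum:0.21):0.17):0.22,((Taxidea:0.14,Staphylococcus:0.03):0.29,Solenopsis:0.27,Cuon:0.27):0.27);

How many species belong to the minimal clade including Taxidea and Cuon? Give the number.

4

The MRCA of Taxidea and Cuon is the node subtending ((Taxidea,Staphylococcus),Solenopsis,Cuon).
That clade contains 4 terminal taxa: Cuon, Solenopsis, Staphylococcus, Taxidea.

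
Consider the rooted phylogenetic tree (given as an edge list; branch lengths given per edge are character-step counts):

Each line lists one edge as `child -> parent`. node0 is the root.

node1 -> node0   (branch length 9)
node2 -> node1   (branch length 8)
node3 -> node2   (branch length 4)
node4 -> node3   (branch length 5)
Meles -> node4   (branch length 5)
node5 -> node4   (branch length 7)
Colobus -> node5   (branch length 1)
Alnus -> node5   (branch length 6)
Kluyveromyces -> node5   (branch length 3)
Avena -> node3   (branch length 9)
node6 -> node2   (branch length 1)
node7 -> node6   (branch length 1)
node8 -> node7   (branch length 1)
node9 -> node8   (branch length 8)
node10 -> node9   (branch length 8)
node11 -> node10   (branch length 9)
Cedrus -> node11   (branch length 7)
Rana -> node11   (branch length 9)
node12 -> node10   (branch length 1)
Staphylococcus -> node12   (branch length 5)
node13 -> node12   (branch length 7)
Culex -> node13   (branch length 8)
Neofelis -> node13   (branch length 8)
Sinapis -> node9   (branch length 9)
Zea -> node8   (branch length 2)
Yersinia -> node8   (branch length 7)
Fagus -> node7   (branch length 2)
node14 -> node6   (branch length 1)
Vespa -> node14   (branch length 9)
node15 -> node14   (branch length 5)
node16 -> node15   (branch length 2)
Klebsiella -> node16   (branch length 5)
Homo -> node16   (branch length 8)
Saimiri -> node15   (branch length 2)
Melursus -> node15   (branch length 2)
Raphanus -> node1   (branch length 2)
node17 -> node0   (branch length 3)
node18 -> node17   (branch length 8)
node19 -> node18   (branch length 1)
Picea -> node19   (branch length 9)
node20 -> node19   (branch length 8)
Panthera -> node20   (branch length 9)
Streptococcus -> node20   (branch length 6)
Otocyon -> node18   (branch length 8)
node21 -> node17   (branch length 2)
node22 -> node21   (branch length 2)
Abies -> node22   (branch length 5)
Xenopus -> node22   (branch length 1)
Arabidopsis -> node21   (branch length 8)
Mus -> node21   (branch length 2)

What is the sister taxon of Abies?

Xenopus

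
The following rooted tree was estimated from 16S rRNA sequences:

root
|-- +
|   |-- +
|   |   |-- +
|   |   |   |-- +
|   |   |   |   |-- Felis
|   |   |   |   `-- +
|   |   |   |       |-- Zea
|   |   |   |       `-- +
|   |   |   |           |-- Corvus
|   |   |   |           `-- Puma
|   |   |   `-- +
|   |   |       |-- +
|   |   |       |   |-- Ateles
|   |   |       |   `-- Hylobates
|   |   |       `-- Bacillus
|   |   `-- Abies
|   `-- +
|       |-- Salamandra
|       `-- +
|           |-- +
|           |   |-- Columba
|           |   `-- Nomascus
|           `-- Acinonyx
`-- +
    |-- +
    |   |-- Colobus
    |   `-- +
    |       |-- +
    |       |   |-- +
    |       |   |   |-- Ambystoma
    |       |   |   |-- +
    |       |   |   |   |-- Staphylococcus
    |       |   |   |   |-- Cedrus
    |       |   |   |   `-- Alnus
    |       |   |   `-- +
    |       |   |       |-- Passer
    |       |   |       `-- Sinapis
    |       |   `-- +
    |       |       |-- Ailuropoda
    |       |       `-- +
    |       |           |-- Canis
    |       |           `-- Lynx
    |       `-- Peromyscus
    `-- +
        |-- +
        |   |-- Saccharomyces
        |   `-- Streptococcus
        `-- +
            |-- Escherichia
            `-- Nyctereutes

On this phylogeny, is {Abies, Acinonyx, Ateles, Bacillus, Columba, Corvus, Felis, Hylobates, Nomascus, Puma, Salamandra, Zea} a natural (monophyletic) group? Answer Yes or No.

The most recent common ancestor of these taxa subtends ((((Felis,(Zea,(Corvus,Puma))),((Ateles,Hylobates),Bacillus)),Abies),(Salamandra,((Columba,Nomascus),Acinonyx))).
That clade has exactly 12 tips — every listed taxon and nothing else — so the group is monophyletic.

Yes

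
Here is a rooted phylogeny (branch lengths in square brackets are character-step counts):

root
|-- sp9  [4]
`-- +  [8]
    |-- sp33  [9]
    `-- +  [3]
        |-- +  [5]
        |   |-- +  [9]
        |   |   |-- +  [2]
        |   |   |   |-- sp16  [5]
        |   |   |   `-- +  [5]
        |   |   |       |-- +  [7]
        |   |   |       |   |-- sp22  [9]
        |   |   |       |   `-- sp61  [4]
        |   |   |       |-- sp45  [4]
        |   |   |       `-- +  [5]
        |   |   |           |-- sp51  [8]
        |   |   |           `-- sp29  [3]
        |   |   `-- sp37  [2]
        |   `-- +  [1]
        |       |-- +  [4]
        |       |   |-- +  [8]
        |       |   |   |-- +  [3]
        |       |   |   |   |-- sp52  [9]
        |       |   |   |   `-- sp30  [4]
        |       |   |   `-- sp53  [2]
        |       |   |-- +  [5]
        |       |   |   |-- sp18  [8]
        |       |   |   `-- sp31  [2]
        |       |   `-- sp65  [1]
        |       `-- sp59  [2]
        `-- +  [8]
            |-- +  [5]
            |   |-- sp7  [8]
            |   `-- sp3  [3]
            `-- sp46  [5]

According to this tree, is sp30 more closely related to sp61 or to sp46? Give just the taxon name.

sp61

The MRCA of sp30 and sp61 subtends (((sp16,((sp22,sp61),sp45,(sp51,sp29))),sp37),((((sp52,sp30),sp53),(sp18,sp31),sp65),sp59)) (14 taxa).
The MRCA of sp30 and sp46 subtends ((((sp16,((sp22,sp61),sp45,(sp51,sp29))),sp37),((((sp52,sp30),sp53),(sp18,sp31),sp65),sp59)),((sp7,sp3),sp46)) (17 taxa).
The first is nested inside the second, so sp30 shares a more recent common ancestor with sp61.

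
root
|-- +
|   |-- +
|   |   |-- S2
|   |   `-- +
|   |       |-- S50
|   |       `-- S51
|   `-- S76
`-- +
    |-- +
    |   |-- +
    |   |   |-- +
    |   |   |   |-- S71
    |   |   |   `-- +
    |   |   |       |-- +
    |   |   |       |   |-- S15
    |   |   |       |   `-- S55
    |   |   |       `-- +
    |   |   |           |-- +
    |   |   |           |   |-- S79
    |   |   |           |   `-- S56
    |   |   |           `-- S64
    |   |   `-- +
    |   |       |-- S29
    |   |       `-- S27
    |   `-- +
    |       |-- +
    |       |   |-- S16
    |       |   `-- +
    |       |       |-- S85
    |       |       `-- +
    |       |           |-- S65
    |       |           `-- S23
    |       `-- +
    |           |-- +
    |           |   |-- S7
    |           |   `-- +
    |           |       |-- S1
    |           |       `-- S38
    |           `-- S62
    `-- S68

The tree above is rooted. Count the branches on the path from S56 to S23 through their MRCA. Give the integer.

The MRCA of S56 and S23 is the node subtending (((S71,((S15,S55),((S79,S56),S64))),(S29,S27)),((S16,(S85,(S65,S23))),((S7,(S1,S38)),S62))).
From S56 up to that node: 6 branches. From S23 up to the same node: 5 branches. Total: 6 + 5 = 11.

11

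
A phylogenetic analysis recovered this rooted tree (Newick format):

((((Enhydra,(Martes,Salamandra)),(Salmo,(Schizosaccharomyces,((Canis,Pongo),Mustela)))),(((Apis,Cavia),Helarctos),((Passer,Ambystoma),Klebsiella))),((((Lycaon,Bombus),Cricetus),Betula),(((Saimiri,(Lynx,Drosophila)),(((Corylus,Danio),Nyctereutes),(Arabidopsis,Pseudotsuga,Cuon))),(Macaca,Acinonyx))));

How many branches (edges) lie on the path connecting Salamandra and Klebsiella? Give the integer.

7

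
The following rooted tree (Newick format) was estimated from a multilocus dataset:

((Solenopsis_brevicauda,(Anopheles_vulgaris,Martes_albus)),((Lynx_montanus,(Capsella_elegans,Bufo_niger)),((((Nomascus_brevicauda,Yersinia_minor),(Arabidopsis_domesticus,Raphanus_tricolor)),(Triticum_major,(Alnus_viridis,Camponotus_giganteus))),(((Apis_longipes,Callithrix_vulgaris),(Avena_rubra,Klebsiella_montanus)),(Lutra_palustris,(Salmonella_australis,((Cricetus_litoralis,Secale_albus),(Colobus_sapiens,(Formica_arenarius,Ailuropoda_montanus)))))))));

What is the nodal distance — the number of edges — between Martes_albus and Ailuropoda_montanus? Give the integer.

The MRCA of Martes_albus and Ailuropoda_montanus is the root of the tree.
From Martes_albus up to that node: 3 branches. From Ailuropoda_montanus up to the same node: 9 branches. Total: 3 + 9 = 12.

12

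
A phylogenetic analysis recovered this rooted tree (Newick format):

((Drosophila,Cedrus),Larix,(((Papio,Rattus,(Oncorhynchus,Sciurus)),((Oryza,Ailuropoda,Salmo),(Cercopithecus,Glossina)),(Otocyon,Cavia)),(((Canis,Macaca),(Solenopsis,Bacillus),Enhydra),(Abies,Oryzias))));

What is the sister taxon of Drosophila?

Cedrus

Drosophila attaches to the tree at the node subtending (Drosophila,Cedrus).
The other lineage descending from that same node — the sister group — is the single tip Cedrus.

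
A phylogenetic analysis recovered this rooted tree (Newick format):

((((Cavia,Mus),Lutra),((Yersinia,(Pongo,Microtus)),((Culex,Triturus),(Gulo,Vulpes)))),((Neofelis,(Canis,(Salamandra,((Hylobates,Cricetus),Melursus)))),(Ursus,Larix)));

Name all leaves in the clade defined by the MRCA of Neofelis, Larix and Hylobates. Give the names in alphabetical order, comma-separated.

Canis, Cricetus, Hylobates, Larix, Melursus, Neofelis, Salamandra, Ursus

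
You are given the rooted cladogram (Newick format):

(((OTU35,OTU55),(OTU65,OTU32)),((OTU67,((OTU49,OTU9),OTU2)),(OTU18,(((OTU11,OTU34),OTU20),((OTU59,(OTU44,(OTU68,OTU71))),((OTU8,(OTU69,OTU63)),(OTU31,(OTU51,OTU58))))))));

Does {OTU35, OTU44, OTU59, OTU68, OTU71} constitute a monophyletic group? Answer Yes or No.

No

The MRCA of the listed taxa is the root, so the smallest clade containing them is the whole tree.
That clade also contains OTU11, OTU18, OTU2, OTU20, OTU31, OTU32, OTU34, OTU49, OTU51, OTU55, OTU58, OTU63, OTU65, OTU67, OTU69, OTU8, OTU9, which are not in the proposed group, so the group is not monophyletic.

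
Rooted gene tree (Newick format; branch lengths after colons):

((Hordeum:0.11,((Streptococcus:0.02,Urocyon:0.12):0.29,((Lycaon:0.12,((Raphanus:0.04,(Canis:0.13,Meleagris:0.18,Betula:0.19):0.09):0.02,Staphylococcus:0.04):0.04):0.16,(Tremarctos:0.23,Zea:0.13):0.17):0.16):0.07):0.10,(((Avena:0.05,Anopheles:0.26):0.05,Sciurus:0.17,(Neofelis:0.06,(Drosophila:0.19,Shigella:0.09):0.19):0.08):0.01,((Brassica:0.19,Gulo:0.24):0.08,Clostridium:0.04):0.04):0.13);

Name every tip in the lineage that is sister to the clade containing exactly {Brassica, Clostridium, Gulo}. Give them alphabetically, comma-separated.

The clade containing exactly {Brassica, Clostridium, Gulo} attaches to the tree at the node subtending (((Avena,Anopheles),Sciurus,(Neofelis,(Drosophila,Shigella))),((Brassica,Gulo),Clostridium)).
The other lineage descending from that same node — the sister group — is ((Avena,Anopheles),Sciurus,(Neofelis,(Drosophila,Shigella))); its 6 tips in alphabetical order are the answer.

Anopheles, Avena, Drosophila, Neofelis, Sciurus, Shigella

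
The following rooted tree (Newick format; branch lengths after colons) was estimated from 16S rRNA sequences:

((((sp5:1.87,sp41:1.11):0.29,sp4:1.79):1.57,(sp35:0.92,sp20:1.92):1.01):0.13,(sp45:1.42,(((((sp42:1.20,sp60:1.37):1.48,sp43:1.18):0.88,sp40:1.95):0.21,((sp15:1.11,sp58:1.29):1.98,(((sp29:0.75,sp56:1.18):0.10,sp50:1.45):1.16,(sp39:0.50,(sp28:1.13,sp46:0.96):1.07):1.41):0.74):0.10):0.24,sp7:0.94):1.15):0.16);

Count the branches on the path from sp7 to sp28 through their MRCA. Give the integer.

7

The MRCA of sp7 and sp28 is the node subtending (((((sp42,sp60),sp43),sp40),((sp15,sp58),(((sp29,sp56),sp50),(sp39,(sp28,sp46))))),sp7).
From sp7 up to that node: 1 branch. From sp28 up to the same node: 6 branches. Total: 1 + 6 = 7.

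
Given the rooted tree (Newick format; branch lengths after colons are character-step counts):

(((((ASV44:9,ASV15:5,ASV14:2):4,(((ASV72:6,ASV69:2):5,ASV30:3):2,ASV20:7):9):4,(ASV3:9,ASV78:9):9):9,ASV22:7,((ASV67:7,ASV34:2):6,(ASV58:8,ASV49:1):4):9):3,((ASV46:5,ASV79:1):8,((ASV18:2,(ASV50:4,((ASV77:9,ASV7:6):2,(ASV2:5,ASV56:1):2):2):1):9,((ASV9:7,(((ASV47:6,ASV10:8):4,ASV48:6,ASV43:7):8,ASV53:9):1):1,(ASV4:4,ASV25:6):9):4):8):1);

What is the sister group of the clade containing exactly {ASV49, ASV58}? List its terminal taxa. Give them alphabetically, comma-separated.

ASV34, ASV67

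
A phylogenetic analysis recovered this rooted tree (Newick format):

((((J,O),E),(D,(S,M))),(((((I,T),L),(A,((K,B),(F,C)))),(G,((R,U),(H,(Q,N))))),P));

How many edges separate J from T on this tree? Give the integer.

10

The MRCA of J and T is the root of the tree.
From J up to that node: 4 branches. From T up to the same node: 6 branches. Total: 4 + 6 = 10.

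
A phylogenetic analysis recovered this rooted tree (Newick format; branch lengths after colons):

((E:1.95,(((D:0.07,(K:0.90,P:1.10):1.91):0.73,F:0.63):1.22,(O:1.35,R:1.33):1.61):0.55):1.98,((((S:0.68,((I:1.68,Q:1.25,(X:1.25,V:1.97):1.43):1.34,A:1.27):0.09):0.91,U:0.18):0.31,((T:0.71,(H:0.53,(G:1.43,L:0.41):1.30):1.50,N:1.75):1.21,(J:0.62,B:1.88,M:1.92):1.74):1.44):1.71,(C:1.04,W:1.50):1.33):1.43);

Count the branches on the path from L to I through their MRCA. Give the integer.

The MRCA of L and I is the node subtending (((S,((I,Q,(X,V)),A)),U),((T,(H,(G,L)),N),(J,B,M))).
From L up to that node: 5 branches. From I up to the same node: 5 branches. Total: 5 + 5 = 10.

10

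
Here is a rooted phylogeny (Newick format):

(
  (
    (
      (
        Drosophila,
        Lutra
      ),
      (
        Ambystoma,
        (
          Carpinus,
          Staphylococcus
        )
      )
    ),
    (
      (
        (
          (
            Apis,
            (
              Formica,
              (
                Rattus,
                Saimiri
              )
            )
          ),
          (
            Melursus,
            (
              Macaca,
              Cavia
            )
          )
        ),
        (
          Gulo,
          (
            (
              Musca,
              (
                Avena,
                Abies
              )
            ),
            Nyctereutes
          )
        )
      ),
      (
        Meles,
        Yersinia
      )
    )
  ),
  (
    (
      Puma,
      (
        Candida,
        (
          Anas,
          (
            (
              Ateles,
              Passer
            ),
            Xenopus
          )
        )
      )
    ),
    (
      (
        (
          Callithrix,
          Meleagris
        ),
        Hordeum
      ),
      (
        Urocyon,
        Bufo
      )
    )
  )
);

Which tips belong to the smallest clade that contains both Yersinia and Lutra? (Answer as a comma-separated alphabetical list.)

Abies, Ambystoma, Apis, Avena, Carpinus, Cavia, Drosophila, Formica, Gulo, Lutra, Macaca, Meles, Melursus, Musca, Nyctereutes, Rattus, Saimiri, Staphylococcus, Yersinia

Tracing Yersinia: it sits inside (Meles,Yersinia).
Tracing Lutra: it sits inside (Drosophila,Lutra).
The smallest clade enclosing both is (((Drosophila,Lutra),(Ambystoma,(Carpinus,Staphylococcus))),((((Apis,(Formica,(Rattus,Saimiri))),(Melursus,(Macaca,Cavia))),(Gulo,((Musca,(Avena,Abies)),Nyctereutes))),(Meles,Yersinia))); the answer is its 19 terminal taxa in alphabetical order.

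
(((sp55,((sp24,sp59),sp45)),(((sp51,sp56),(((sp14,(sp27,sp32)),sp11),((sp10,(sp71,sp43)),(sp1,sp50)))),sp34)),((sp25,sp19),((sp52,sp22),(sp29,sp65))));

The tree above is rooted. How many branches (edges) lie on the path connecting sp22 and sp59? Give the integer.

The MRCA of sp22 and sp59 is the root of the tree.
From sp22 up to that node: 4 branches. From sp59 up to the same node: 5 branches. Total: 4 + 5 = 9.

9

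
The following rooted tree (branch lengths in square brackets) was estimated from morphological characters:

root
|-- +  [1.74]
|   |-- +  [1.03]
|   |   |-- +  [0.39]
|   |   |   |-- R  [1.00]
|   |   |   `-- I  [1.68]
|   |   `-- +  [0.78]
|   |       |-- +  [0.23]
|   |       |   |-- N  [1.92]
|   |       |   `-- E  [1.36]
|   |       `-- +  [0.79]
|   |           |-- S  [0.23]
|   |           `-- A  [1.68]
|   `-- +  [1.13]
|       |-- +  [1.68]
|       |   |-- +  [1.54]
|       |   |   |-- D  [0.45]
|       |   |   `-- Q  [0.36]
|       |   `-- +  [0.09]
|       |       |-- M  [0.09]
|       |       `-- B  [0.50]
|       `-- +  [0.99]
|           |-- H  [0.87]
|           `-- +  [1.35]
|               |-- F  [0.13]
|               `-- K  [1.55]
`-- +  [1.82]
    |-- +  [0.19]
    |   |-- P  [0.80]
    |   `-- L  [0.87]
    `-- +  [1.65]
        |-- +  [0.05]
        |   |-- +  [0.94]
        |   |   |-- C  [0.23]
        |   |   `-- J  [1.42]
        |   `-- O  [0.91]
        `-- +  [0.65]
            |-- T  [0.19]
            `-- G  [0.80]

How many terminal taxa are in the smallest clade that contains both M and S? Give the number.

The MRCA of M and S is the node subtending (((R,I),((N,E),(S,A))),(((D,Q),(M,B)),(H,(F,K)))).
That clade contains 13 terminal taxa: A, B, D, E, F, H, I, K, M, N, Q, R, S.

13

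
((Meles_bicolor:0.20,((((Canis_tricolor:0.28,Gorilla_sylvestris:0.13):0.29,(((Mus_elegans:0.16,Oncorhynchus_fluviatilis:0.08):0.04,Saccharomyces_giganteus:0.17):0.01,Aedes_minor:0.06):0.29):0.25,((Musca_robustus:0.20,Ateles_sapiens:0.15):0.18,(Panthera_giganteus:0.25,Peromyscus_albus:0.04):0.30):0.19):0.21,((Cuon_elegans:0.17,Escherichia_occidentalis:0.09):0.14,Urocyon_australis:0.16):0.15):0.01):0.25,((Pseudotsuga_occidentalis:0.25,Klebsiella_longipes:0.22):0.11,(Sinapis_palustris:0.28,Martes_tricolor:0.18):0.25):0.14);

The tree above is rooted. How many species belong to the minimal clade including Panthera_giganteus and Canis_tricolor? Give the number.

The MRCA of Panthera_giganteus and Canis_tricolor is the node subtending (((Canis_tricolor,Gorilla_sylvestris),(((Mus_elegans,Oncorhynchus_fluviatilis),Saccharomyces_giganteus),Aedes_minor)),((Musca_robustus,Ateles_sapiens),(Panthera_giganteus,Peromyscus_albus))).
That clade contains 10 terminal taxa: Aedes_minor, Ateles_sapiens, Canis_tricolor, Gorilla_sylvestris, Mus_elegans, Musca_robustus, Oncorhynchus_fluviatilis, Panthera_giganteus, Peromyscus_albus, Saccharomyces_giganteus.

10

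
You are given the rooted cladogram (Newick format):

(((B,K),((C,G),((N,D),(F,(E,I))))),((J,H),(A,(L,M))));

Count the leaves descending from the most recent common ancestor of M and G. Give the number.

14

The MRCA of M and G is the root, so the clade is the entire tree.
That clade contains 14 terminal taxa: A, B, C, D, E, F, G, H, I, J, K, L, M, N.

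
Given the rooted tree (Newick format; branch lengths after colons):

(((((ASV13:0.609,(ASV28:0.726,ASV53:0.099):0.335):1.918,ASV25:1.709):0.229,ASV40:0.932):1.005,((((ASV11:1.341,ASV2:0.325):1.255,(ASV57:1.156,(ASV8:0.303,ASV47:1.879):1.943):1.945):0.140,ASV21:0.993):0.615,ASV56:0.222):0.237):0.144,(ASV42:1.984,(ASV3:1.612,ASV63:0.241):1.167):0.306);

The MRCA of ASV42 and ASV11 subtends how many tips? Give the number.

15

The MRCA of ASV42 and ASV11 is the root, so the clade is the entire tree.
That clade contains 15 terminal taxa: ASV11, ASV13, ASV2, ASV21, ASV25, ASV28, ASV3, ASV40, ASV42, ASV47, ASV53, ASV56, ASV57, ASV63, ASV8.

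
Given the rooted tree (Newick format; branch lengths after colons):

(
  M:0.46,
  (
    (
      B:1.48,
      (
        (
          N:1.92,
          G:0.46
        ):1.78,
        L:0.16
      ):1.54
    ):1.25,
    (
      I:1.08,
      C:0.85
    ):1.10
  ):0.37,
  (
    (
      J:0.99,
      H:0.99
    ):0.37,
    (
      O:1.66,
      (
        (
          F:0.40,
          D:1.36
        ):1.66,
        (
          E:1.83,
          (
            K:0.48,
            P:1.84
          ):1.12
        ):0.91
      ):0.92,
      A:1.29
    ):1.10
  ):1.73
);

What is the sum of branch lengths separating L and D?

The path runs L → … → MRCA → … → D; the MRCA is the root of the tree.
Branch lengths along that path: 0.16 + 1.54 + 1.25 + 0.37 + 1.73 + 1.10 + 0.92 + 1.66 + 1.36 = 10.09.

10.09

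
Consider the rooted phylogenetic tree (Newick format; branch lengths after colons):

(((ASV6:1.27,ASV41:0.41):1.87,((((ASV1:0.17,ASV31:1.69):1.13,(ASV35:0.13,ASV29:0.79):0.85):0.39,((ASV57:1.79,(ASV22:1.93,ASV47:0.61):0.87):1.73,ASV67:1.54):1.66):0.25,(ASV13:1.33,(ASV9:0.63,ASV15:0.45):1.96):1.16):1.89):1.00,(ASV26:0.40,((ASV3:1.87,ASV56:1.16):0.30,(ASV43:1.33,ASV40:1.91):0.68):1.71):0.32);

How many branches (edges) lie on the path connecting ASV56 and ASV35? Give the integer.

10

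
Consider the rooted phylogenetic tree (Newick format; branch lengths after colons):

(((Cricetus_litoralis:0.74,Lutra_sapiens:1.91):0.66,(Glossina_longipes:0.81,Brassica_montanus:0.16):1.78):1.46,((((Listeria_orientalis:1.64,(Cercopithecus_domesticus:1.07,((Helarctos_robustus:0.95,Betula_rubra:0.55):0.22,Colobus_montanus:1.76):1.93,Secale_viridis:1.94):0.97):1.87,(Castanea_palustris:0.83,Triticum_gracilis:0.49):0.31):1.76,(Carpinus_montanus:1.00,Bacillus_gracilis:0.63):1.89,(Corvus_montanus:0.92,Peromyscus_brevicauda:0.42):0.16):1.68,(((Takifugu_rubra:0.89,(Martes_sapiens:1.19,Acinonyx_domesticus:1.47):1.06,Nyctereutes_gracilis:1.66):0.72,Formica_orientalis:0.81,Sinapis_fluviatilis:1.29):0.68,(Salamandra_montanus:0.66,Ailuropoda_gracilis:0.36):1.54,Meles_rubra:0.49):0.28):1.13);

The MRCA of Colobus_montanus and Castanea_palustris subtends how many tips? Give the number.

The MRCA of Colobus_montanus and Castanea_palustris is the node subtending ((Listeria_orientalis,(Cercopithecus_domesticus,((Helarctos_robustus,Betula_rubra),Colobus_montanus),Secale_viridis)),(Castanea_palustris,Triticum_gracilis)).
That clade contains 8 terminal taxa: Betula_rubra, Castanea_palustris, Cercopithecus_domesticus, Colobus_montanus, Helarctos_robustus, Listeria_orientalis, Secale_viridis, Triticum_gracilis.

8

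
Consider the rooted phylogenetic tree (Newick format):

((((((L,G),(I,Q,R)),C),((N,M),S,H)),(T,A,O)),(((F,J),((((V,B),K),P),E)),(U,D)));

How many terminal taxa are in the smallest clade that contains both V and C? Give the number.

The MRCA of V and C is the root, so the clade is the entire tree.
That clade contains 22 terminal taxa: A, B, C, D, E, F, G, H, I, J, K, L, M, N, O, P, Q, R, S, T, U, V.

22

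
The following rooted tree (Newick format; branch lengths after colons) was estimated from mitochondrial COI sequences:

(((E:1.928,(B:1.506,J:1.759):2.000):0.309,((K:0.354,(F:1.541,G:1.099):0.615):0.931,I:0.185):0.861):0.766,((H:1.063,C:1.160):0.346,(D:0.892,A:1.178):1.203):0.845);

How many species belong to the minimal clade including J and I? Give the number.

7

The MRCA of J and I is the node subtending ((E,(B,J)),((K,(F,G)),I)).
That clade contains 7 terminal taxa: B, E, F, G, I, J, K.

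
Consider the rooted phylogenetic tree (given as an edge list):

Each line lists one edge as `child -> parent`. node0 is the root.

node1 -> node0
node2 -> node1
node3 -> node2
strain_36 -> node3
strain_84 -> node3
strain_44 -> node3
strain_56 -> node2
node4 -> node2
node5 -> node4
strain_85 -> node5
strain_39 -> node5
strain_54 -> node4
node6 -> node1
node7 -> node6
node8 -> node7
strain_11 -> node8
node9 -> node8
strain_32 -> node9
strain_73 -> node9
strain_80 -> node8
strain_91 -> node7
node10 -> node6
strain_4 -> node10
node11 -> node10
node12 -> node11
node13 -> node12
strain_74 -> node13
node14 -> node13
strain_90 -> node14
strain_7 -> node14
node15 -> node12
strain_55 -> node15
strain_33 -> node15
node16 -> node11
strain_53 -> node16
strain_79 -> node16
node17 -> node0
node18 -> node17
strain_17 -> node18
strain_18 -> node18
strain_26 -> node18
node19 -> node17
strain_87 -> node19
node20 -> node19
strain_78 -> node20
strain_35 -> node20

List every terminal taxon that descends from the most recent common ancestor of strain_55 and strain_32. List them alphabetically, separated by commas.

strain_11, strain_32, strain_33, strain_4, strain_53, strain_55, strain_7, strain_73, strain_74, strain_79, strain_80, strain_90, strain_91

Tracing strain_55: it sits inside (strain_55,strain_33).
Tracing strain_32: it sits inside (strain_32,strain_73).
The smallest clade enclosing both is (((strain_11,(strain_32,strain_73),strain_80),strain_91),(strain_4,(((strain_74,(strain_90,strain_7)),(strain_55,strain_33)),(strain_53,strain_79)))); the answer is its 13 terminal taxa in alphabetical order.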